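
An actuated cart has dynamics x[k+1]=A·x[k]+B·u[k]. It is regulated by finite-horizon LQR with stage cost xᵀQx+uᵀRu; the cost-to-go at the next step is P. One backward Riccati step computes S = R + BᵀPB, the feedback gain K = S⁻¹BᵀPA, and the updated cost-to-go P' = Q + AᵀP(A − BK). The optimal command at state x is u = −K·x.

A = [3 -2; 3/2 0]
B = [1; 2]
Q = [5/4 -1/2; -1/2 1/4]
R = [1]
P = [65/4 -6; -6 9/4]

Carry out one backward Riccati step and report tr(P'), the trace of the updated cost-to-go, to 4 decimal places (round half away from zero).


82.7014

BᵀP = [4.2500 -1.5000]
S = R + BᵀPB = [1] + [1.2500] = [2.2500]
BᵀPA = [10.5000 -8.5000]
K = S⁻¹·BᵀPA = [4.6667 -3.7778]
A−BK = [-1.6667 1.7778; -7.8333 7.5556]
AᵀP(A−BK) = [48.3125 -39.8333; -39.8333 32.8889]
P' = Q + AᵀP(A−BK) = [49.5625 -40.3333; -40.3333 33.1389]
tr(P') = 82.7014


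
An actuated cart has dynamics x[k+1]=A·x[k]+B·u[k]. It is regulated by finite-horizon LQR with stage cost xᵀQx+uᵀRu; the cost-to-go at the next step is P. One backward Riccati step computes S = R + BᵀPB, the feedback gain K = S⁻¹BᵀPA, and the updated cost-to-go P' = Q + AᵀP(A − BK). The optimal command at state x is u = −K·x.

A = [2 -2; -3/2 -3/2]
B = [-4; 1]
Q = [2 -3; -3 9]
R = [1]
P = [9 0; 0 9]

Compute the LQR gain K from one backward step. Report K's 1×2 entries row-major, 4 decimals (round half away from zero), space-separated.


BᵀP = [-36.0000 9.0000]
S = R + BᵀPB = [1] + [153.0000] = [154.0000]
BᵀPA = [-85.5000 58.5000]
K = S⁻¹·BᵀPA = [-0.5552 0.3799]
A−BK = [-0.2208 -0.4805; -0.9448 -1.8799]
AᵀP(A−BK) = [8.7808 16.7289; 16.7289 34.0276]
P' = Q + AᵀP(A−BK) = [10.7808 13.7289; 13.7289 43.0276]
tr(P') = 53.8084

-0.5552 0.3799


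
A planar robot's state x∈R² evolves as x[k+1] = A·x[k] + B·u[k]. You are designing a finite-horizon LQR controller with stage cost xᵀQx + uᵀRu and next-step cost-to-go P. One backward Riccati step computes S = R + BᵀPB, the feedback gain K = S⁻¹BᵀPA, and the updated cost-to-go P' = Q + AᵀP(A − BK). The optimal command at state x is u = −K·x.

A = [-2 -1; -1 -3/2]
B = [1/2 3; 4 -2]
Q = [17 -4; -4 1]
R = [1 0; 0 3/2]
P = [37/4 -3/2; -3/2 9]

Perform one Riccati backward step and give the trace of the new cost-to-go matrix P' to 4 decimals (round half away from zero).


19.1117

BᵀP = [-1.3750 35.2500; 30.7500 -22.5000]
S = R + BᵀPB = [1 0; 0 3/2] + [140.3125 -74.6250; -74.6250 137.2500] = [141.3125 -74.6250; -74.6250 138.7500]
BᵀPA = [-32.5000 -51.5000; -39.0000 3.0000]
K = S⁻¹·BᵀPA = [-0.5285 -0.4931; -0.5653 -0.2436]
A−BK = [-0.0397 -0.0228; -0.0165 -0.0149]
AᵀP(A−BK) = [0.7738 0.4763; 0.4763 0.3379]
P' = Q + AᵀP(A−BK) = [17.7738 -3.5237; -3.5237 1.3379]
tr(P') = 19.1117


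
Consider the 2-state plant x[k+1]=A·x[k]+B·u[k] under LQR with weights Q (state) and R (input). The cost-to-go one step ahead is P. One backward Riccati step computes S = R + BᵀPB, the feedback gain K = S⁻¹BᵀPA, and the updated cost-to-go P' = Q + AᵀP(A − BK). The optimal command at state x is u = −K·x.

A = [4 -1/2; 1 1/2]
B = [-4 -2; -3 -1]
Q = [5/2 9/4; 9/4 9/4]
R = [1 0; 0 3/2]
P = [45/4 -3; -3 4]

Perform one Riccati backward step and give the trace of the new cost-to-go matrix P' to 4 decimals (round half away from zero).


BᵀP = [-36.0000 0.0000; -19.5000 2.0000]
S = R + BᵀPB = [1 0; 0 3/2] + [144.0000 72.0000; 72.0000 37.0000] = [145.0000 72.0000; 72.0000 38.5000]
BᵀPA = [-144.0000 18.0000; -76.0000 10.7500]
K = S⁻¹·BᵀPA = [-0.1807 -0.2033; -1.6361 0.6593]
A−BK = [0.0050 0.0056; -1.1782 0.5496]
AᵀP(A−BK) = [9.6361 -4.1593; -4.1593 1.8832]
P' = Q + AᵀP(A−BK) = [12.1361 -1.9093; -1.9093 4.1332]
tr(P') = 16.2694

16.2694


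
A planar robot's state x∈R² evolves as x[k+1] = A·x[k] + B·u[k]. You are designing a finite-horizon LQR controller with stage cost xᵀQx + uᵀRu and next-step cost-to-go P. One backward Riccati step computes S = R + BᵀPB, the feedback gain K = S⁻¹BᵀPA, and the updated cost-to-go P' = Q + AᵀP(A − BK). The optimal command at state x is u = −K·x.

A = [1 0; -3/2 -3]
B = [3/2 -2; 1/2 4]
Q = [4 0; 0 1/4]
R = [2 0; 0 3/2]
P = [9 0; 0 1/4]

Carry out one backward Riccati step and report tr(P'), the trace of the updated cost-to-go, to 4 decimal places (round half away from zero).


BᵀP = [13.5000 0.1250; -18.0000 1.0000]
S = R + BᵀPB = [2 0; 0 3/2] + [20.3125 -26.5000; -26.5000 40.0000] = [22.3125 -26.5000; -26.5000 41.5000]
BᵀPA = [13.3125 -0.3750; -19.5000 -3.0000]
K = S⁻¹·BᵀPA = [0.1597 -0.4249; -0.3679 -0.3436]
A−BK = [0.0247 -0.0499; -0.1081 -1.4130]
AᵀP(A−BK) = [0.2624 0.0811; 0.0811 1.0598]
P' = Q + AᵀP(A−BK) = [4.2624 0.0811; 0.0811 1.3098]
tr(P') = 5.5722

5.5722


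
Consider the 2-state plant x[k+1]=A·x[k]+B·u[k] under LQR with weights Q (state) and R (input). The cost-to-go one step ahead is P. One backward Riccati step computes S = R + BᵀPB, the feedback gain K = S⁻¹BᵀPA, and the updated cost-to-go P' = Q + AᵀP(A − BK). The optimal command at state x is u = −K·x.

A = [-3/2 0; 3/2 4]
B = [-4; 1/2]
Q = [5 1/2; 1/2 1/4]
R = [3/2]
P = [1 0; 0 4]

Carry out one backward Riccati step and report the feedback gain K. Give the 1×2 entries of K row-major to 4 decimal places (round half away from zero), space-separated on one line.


0.4865 0.4324

BᵀP = [-4.0000 2.0000]
S = R + BᵀPB = [3/2] + [17.0000] = [18.5000]
BᵀPA = [9.0000 8.0000]
K = S⁻¹·BᵀPA = [0.4865 0.4324]
A−BK = [0.4459 1.7297; 1.2568 3.7838]
AᵀP(A−BK) = [6.8716 20.1081; 20.1081 60.5405]
P' = Q + AᵀP(A−BK) = [11.8716 20.6081; 20.6081 60.7905]
tr(P') = 72.6622


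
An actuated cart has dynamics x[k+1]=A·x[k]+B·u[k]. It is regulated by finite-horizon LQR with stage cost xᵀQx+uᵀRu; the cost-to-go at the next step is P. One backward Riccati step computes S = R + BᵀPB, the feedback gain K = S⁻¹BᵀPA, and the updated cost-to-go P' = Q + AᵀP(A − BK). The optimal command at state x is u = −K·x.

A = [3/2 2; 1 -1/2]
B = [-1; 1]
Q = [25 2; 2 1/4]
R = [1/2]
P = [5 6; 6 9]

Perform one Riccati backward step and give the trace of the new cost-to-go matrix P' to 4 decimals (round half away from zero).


BᵀP = [1.0000 3.0000]
S = R + BᵀPB = [1/2] + [2.0000] = [2.5000]
BᵀPA = [4.5000 0.5000]
K = S⁻¹·BᵀPA = [1.8000 0.2000]
A−BK = [3.3000 2.2000; -0.8000 -0.7000]
AᵀP(A−BK) = [30.1500 17.1000; 17.1000 10.1500]
P' = Q + AᵀP(A−BK) = [55.1500 19.1000; 19.1000 10.4000]
tr(P') = 65.5500

65.5500


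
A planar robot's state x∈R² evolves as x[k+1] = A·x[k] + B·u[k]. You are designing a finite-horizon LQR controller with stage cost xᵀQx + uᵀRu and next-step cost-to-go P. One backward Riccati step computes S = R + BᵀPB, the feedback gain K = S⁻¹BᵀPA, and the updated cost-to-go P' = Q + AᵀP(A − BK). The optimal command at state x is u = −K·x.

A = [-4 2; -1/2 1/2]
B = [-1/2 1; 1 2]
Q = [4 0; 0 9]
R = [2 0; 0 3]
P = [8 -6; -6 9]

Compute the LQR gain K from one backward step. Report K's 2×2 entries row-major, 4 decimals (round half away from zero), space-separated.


BᵀP = [-10.0000 12.0000; -4.0000 12.0000]
S = R + BᵀPB = [2 0; 0 3] + [17.0000 14.0000; 14.0000 20.0000] = [19.0000 14.0000; 14.0000 23.0000]
BᵀPA = [34.0000 -14.0000; 10.0000 -2.0000]
K = S⁻¹·BᵀPA = [2.6639 -1.2199; -1.1867 0.6556]
A−BK = [-1.4813 0.7344; -0.7905 0.4087]
AᵀP(A−BK) = [27.5446 -13.3288; -13.3288 6.4824]
P' = Q + AᵀP(A−BK) = [31.5446 -13.3288; -13.3288 15.4824]
tr(P') = 47.0270

2.6639 -1.2199 -1.1867 0.6556


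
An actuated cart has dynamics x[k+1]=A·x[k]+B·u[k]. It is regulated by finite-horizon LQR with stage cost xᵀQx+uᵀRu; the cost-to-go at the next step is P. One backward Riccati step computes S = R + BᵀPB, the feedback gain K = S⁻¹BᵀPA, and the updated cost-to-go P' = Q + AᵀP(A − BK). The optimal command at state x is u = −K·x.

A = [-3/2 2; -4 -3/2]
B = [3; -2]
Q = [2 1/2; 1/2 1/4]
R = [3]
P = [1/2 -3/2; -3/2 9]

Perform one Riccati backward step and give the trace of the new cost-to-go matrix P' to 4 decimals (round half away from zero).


BᵀP = [4.5000 -22.5000]
S = R + BᵀPB = [3] + [58.5000] = [61.5000]
BᵀPA = [83.2500 42.7500]
K = S⁻¹·BᵀPA = [1.3537 0.6951]
A−BK = [-5.5610 -0.0854; -1.2927 -0.1098]
AᵀP(A−BK) = [14.4329 3.2561; 3.2561 1.5335]
P' = Q + AᵀP(A−BK) = [16.4329 3.7561; 3.7561 1.7835]
tr(P') = 18.2165

18.2165


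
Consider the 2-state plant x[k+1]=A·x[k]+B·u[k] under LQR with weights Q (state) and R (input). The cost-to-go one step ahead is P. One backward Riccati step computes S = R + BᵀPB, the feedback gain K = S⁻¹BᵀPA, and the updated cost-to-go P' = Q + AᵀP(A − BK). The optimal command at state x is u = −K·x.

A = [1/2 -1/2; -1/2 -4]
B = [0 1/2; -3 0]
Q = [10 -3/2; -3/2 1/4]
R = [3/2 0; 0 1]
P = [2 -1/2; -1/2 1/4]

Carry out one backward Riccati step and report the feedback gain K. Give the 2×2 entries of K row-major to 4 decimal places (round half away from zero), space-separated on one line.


0.2407 0.5926 0.2963 0.0370

BᵀP = [1.5000 -0.7500; 1.0000 -0.2500]
S = R + BᵀPB = [3/2 0; 0 1] + [2.2500 0.7500; 0.7500 0.5000] = [3.7500 0.7500; 0.7500 1.5000]
BᵀPA = [1.1250 2.2500; 0.6250 0.5000]
K = S⁻¹·BᵀPA = [0.2407 0.5926; 0.2963 0.0370]
A−BK = [0.3519 -0.5185; 0.2222 -2.2222]
AᵀP(A−BK) = [0.3565 0.1852; 0.1852 1.1481]
P' = Q + AᵀP(A−BK) = [10.3565 -1.3148; -1.3148 1.3981]
tr(P') = 11.7546


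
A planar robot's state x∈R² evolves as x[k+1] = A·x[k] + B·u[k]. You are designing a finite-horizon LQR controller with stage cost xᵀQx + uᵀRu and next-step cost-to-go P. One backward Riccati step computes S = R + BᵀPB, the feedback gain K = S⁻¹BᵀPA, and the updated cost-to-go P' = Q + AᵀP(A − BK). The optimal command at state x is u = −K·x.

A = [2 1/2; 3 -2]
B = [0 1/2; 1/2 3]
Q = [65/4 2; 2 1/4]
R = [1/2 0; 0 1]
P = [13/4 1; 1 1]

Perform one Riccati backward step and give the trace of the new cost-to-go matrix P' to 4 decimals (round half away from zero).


BᵀP = [0.5000 0.5000; 4.6250 3.5000]
S = R + BᵀPB = [1/2 0; 0 1] + [0.2500 1.7500; 1.7500 12.8125] = [0.7500 1.7500; 1.7500 13.8125]
BᵀPA = [2.5000 -0.7500; 19.7500 -4.6875]
K = S⁻¹·BᵀPA = [-0.0043 -0.2955; 1.4304 -0.3019]
A−BK = [1.2848 0.6510; -1.2891 -0.9465]
AᵀP(A−BK) = [5.7602 1.4518; 1.4518 1.1756]
P' = Q + AᵀP(A−BK) = [22.0102 3.4518; 3.4518 1.4256]
tr(P') = 23.4358

23.4358


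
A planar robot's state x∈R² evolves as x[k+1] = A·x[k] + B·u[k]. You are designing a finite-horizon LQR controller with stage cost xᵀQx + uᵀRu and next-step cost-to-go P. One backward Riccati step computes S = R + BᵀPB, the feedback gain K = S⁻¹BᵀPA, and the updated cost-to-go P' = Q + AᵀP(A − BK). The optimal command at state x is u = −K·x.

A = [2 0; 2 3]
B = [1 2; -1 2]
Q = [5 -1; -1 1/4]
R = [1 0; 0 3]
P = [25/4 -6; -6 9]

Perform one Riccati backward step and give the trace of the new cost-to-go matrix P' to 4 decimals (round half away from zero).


11.2482

BᵀP = [12.2500 -15.0000; 0.5000 6.0000]
S = R + BᵀPB = [1 0; 0 3] + [27.2500 -5.5000; -5.5000 13.0000] = [28.2500 -5.5000; -5.5000 16.0000]
BᵀPA = [-5.5000 -45.0000; 13.0000 18.0000]
K = S⁻¹·BᵀPA = [-0.0391 -1.4724; 0.7991 0.6189]
A−BK = [0.4410 0.2347; 0.3628 0.2899]
AᵀP(A−BK) = [2.3972 1.8566; 1.8566 3.6011]
P' = Q + AᵀP(A−BK) = [7.3972 0.8566; 0.8566 3.8511]
tr(P') = 11.2482


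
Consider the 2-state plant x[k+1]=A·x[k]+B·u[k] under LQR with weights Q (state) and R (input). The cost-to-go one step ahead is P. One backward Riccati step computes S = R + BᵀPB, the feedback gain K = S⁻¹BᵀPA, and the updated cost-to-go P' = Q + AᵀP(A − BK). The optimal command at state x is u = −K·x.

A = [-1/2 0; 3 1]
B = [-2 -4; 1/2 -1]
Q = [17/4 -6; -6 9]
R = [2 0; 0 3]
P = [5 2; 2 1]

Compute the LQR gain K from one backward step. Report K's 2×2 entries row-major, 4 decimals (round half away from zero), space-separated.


BᵀP = [-9.0000 -3.5000; -22.0000 -9.0000]
S = R + BᵀPB = [2 0; 0 3] + [16.2500 39.5000; 39.5000 97.0000] = [18.2500 39.5000; 39.5000 100.0000]
BᵀPA = [-6.0000 -3.5000; -16.0000 -9.0000]
K = S⁻¹·BᵀPA = [0.1209 0.0208; -0.2077 -0.0982]
A−BK = [-1.0892 -0.3513; 2.7318 0.8914]
AᵀP(A−BK) = [1.6513 0.5534; 0.5534 0.1889]
P' = Q + AᵀP(A−BK) = [5.9013 -5.4466; -5.4466 9.1889]
tr(P') = 15.0902

0.1209 0.0208 -0.2077 -0.0982


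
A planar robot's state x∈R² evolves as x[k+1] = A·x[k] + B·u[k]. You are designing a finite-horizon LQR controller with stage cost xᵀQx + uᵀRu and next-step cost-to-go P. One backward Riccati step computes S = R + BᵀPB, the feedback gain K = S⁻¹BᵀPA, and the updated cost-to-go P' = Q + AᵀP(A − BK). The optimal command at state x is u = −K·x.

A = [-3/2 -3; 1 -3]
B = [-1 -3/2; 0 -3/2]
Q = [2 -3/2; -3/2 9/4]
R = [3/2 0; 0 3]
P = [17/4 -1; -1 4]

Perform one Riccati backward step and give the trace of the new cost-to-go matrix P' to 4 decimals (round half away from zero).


19.6535

BᵀP = [-4.2500 1.0000; -4.8750 -4.5000]
S = R + BᵀPB = [3/2 0; 0 3] + [4.2500 4.8750; 4.8750 14.0625] = [5.7500 4.8750; 4.8750 17.0625]
BᵀPA = [7.3750 9.7500; 2.8125 28.1250]
K = S⁻¹·BᵀPA = [1.5082 0.3934; -0.2661 1.5359]
A−BK = [-0.3909 -0.3026; 0.6009 -0.6961]
AᵀP(A−BK) = [6.1879 -1.5965; -1.5965 9.2156]
P' = Q + AᵀP(A−BK) = [8.1879 -3.0965; -3.0965 11.4656]
tr(P') = 19.6535


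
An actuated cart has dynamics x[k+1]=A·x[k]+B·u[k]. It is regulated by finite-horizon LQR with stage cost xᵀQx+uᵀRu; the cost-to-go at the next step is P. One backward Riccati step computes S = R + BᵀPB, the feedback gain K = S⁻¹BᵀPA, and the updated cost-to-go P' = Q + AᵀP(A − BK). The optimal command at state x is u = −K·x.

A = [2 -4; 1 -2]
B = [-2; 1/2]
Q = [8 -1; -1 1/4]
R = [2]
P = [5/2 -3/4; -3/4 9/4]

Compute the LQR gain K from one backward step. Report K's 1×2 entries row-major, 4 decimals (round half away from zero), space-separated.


-0.5778 1.1556

BᵀP = [-5.3750 2.6250]
S = R + BᵀPB = [2] + [12.0625] = [14.0625]
BᵀPA = [-8.1250 16.2500]
K = S⁻¹·BᵀPA = [-0.5778 1.1556]
A−BK = [0.8444 -1.6889; 1.2889 -2.5778]
AᵀP(A−BK) = [4.5556 -9.1111; -9.1111 18.2222]
P' = Q + AᵀP(A−BK) = [12.5556 -10.1111; -10.1111 18.4722]
tr(P') = 31.0278


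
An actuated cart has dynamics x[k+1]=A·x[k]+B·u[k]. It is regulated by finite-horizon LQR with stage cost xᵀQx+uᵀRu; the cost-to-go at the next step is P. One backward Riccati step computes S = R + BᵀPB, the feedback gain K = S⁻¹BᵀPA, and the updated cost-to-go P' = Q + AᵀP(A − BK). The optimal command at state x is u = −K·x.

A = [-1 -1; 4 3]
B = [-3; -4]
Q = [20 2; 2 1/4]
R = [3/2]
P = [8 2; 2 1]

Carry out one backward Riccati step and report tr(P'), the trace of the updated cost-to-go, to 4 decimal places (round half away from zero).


BᵀP = [-32.0000 -10.0000]
S = R + BᵀPB = [3/2] + [136.0000] = [137.5000]
BᵀPA = [-8.0000 2.0000]
K = S⁻¹·BᵀPA = [-0.0582 0.0145]
A−BK = [-1.1745 -0.9564; 3.7673 3.0582]
AᵀP(A−BK) = [7.5345 6.1164; 6.1164 4.9709]
P' = Q + AᵀP(A−BK) = [27.5345 8.1164; 8.1164 5.2209]
tr(P') = 32.7555

32.7555


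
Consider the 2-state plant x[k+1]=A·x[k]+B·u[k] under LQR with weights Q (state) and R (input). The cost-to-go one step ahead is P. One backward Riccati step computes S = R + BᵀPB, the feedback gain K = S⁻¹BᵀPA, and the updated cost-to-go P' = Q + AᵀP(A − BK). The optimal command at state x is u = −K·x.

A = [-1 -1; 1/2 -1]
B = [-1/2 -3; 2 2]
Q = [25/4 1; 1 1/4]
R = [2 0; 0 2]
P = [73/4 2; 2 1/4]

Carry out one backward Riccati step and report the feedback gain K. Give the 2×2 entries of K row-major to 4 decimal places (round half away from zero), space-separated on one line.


0.0275 -0.0093 0.3323 0.3936

BᵀP = [-5.1250 -0.5000; -50.7500 -5.5000]
S = R + BᵀPB = [2 0; 0 2] + [1.5625 14.3750; 14.3750 141.2500] = [3.5625 14.3750; 14.3750 143.2500]
BᵀPA = [4.8750 5.6250; 48.0000 56.2500]
K = S⁻¹·BᵀPA = [0.0275 -0.0093; 0.3323 0.3936]
A−BK = [0.0107 0.1762; -0.2196 -1.7687]
AᵀP(A−BK) = [0.2271 0.2774; 0.2774 0.4121]
P' = Q + AᵀP(A−BK) = [6.4771 1.2774; 1.2774 0.6621]
tr(P') = 7.1393


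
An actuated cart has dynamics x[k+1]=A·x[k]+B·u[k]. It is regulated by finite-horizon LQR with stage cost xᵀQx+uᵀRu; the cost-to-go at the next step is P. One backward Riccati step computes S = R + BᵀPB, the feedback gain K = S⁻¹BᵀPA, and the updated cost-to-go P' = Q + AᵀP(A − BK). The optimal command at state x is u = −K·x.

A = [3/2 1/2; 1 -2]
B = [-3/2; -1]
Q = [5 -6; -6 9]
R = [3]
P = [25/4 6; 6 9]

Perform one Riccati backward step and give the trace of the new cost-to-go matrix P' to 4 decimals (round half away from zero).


BᵀP = [-15.3750 -18.0000]
S = R + BᵀPB = [3] + [41.0625] = [44.0625]
BᵀPA = [-41.0625 28.3125]
K = S⁻¹·BᵀPA = [-0.9319 0.6426]
A−BK = [0.1021 1.4638; 0.0681 -1.3574]
AᵀP(A−BK) = [2.7957 -1.9277; -1.9277 7.3702]
P' = Q + AᵀP(A−BK) = [7.7957 -7.9277; -7.9277 16.3702]
tr(P') = 24.1660

24.1660


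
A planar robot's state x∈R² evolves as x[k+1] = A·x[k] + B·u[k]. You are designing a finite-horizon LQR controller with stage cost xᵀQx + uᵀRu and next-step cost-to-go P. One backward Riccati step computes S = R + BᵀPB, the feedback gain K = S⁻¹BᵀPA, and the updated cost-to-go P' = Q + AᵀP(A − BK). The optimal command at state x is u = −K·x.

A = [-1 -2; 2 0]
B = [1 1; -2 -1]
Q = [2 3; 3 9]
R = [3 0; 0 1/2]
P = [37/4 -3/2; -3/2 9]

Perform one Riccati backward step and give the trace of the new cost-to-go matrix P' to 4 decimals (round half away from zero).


BᵀP = [12.2500 -19.5000; 10.7500 -10.5000]
S = R + BᵀPB = [3 0; 0 1/2] + [51.2500 31.7500; 31.7500 21.2500] = [54.2500 31.7500; 31.7500 21.7500]
BᵀPA = [-51.2500 -24.5000; -31.7500 -21.5000]
K = S⁻¹·BᵀPA = [-0.6204 0.8713; -0.5542 -2.2604]
A−BK = [0.1745 -0.6109; 0.2051 -0.5178]
AᵀP(A−BK) = [1.8611 -2.6138; -2.6138 9.7484]
P' = Q + AᵀP(A−BK) = [3.8611 0.3862; 0.3862 18.7484]
tr(P') = 22.6095

22.6095


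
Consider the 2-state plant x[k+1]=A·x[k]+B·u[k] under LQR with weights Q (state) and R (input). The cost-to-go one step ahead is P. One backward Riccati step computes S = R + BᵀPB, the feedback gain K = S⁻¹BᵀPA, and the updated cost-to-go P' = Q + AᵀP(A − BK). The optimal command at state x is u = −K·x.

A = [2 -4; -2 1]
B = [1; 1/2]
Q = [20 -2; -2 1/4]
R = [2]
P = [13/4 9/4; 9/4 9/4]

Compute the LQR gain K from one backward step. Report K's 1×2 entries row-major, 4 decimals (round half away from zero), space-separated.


BᵀP = [4.3750 3.3750]
S = R + BᵀPB = [2] + [6.0625] = [8.0625]
BᵀPA = [2.0000 -14.1250]
K = S⁻¹·BᵀPA = [0.2481 -1.7519]
A−BK = [1.7519 -2.2481; -2.1240 1.8760]
AᵀP(A−BK) = [3.5039 -4.4961; -4.4961 11.5039]
P' = Q + AᵀP(A−BK) = [23.5039 -6.4961; -6.4961 11.7539]
tr(P') = 35.2578

0.2481 -1.7519


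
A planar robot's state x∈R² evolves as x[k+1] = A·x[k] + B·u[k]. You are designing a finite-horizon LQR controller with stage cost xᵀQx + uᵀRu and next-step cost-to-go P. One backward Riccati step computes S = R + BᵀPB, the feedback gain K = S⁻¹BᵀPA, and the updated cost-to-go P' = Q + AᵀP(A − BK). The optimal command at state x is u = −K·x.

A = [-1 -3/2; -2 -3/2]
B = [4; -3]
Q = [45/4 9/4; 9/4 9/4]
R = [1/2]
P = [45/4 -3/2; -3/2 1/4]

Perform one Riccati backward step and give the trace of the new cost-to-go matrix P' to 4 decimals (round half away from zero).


14.1526

BᵀP = [49.5000 -6.7500]
S = R + BᵀPB = [1/2] + [218.2500] = [218.7500]
BᵀPA = [-36.0000 -64.1250]
K = S⁻¹·BᵀPA = [-0.1646 -0.2931]
A−BK = [-0.3417 -0.3274; -2.4937 -2.3794]
AᵀP(A−BK) = [0.3254 0.3219; 0.3219 0.3272]
P' = Q + AᵀP(A−BK) = [11.5754 2.5719; 2.5719 2.5772]
tr(P') = 14.1526


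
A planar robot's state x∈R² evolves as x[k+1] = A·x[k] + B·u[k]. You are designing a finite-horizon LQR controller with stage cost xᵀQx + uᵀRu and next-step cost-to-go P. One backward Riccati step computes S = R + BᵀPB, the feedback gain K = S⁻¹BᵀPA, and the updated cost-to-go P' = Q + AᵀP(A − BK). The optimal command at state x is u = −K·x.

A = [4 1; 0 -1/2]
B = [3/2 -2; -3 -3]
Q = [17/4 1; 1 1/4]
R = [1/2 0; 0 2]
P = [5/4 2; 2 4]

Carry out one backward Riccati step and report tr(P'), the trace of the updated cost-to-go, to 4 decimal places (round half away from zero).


BᵀP = [-4.1250 -9.0000; -8.5000 -16.0000]
S = R + BᵀPB = [1/2 0; 0 2] + [20.8125 35.2500; 35.2500 65.0000] = [21.3125 35.2500; 35.2500 67.0000]
BᵀPA = [-16.5000 0.3750; -34.0000 -0.5000]
K = S⁻¹·BᵀPA = [0.5017 0.2306; -0.7714 -0.1288]
A−BK = [1.7047 0.3965; -0.8092 -0.1945]
AᵀP(A−BK) = [2.0499 0.4262; 0.4262 0.0991]
P' = Q + AᵀP(A−BK) = [6.2999 1.4262; 1.4262 0.3491]
tr(P') = 6.6490

6.6490


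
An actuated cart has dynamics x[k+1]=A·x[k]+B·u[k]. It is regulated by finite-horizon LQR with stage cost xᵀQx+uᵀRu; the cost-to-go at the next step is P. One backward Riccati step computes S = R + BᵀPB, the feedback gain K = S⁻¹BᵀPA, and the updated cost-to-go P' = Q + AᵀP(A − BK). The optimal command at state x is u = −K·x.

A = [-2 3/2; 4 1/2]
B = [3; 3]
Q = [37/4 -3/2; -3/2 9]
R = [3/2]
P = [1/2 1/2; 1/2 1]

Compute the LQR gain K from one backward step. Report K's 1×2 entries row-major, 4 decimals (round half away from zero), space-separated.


0.5000 0.2813

BᵀP = [3.0000 4.5000]
S = R + BᵀPB = [3/2] + [22.5000] = [24.0000]
BᵀPA = [12.0000 6.7500]
K = S⁻¹·BᵀPA = [0.5000 0.2813]
A−BK = [-3.5000 0.6563; 2.5000 -0.3438]
AᵀP(A−BK) = [4.0000 -0.3750; -0.3750 0.2266]
P' = Q + AᵀP(A−BK) = [13.2500 -1.8750; -1.8750 9.2266]
tr(P') = 22.4766


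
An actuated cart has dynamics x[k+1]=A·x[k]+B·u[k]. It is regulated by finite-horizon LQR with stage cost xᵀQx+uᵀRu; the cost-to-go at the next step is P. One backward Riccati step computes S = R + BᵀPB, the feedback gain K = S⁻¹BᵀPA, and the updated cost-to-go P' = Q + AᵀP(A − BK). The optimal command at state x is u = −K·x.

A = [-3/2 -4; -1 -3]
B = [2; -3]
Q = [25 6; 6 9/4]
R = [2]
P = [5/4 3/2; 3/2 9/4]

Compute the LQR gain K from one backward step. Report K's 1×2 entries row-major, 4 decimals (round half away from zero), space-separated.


BᵀP = [-2.0000 -3.7500]
S = R + BᵀPB = [2] + [7.2500] = [9.2500]
BᵀPA = [6.7500 19.2500]
K = S⁻¹·BᵀPA = [0.7297 2.0811]
A−BK = [-2.9595 -8.1622; 1.1892 3.2432]
AᵀP(A−BK) = [4.6368 12.9527; 12.9527 36.1892]
P' = Q + AᵀP(A−BK) = [29.6368 18.9527; 18.9527 38.4392]
tr(P') = 68.0760

0.7297 2.0811


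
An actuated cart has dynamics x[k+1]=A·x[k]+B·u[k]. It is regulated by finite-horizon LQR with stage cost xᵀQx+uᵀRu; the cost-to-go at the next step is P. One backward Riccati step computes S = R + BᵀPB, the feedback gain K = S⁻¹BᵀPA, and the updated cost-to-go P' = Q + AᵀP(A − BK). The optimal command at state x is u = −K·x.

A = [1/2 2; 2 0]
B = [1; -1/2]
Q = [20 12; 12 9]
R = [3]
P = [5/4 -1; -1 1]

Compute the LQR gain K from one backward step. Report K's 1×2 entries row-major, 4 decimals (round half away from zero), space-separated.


-0.3864 0.6364

BᵀP = [1.7500 -1.5000]
S = R + BᵀPB = [3] + [2.5000] = [5.5000]
BᵀPA = [-2.1250 3.5000]
K = S⁻¹·BᵀPA = [-0.3864 0.6364]
A−BK = [0.8864 1.3636; 1.8068 0.3182]
AᵀP(A−BK) = [1.4915 -1.3977; -1.3977 2.7727]
P' = Q + AᵀP(A−BK) = [21.4915 10.6023; 10.6023 11.7727]
tr(P') = 33.2642


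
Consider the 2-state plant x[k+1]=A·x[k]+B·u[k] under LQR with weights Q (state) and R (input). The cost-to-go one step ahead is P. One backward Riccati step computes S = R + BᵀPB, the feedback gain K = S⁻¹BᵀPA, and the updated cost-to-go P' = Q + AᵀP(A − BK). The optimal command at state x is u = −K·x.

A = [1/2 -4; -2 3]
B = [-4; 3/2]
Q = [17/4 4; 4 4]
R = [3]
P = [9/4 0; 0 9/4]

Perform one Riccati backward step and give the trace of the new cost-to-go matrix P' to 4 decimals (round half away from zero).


22.9061

BᵀP = [-9.0000 3.3750]
S = R + BᵀPB = [3] + [41.0625] = [44.0625]
BᵀPA = [-11.2500 46.1250]
K = S⁻¹·BᵀPA = [-0.2553 1.0468]
A−BK = [-0.5213 0.1872; -1.6170 1.4298]
AᵀP(A−BK) = [6.6902 -6.2234; -6.2234 7.9660]
P' = Q + AᵀP(A−BK) = [10.9402 -2.2234; -2.2234 11.9660]
tr(P') = 22.9061


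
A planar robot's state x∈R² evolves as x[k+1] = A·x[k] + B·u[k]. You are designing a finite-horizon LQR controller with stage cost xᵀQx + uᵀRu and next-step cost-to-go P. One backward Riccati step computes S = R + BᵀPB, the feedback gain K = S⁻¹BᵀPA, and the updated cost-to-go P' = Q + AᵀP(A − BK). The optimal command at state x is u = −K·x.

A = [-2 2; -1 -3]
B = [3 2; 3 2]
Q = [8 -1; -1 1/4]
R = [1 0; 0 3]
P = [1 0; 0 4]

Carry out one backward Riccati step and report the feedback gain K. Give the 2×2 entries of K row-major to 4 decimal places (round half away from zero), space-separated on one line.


-0.3418 -0.5696 -0.0759 -0.1266

BᵀP = [3.0000 12.0000; 2.0000 8.0000]
S = R + BᵀPB = [1 0; 0 3] + [45.0000 30.0000; 30.0000 20.0000] = [46.0000 30.0000; 30.0000 23.0000]
BᵀPA = [-18.0000 -30.0000; -12.0000 -20.0000]
K = S⁻¹·BᵀPA = [-0.3418 -0.5696; -0.0759 -0.1266]
A−BK = [-0.8228 3.9620; 0.1772 -1.0380]
AᵀP(A−BK) = [0.9367 -3.7722; -3.7722 20.3797]
P' = Q + AᵀP(A−BK) = [8.9367 -4.7722; -4.7722 20.6297]
tr(P') = 29.5665


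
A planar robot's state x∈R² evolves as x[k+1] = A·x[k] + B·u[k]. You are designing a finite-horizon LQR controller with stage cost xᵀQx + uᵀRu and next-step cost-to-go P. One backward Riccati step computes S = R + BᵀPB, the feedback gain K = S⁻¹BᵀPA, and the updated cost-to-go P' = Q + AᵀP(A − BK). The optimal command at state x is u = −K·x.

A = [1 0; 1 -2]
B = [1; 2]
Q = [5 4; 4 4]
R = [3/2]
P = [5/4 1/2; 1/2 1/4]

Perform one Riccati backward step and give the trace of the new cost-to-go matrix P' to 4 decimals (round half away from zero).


BᵀP = [2.2500 1.0000]
S = R + BᵀPB = [3/2] + [4.2500] = [5.7500]
BᵀPA = [3.2500 -2.0000]
K = S⁻¹·BᵀPA = [0.5652 -0.3478]
A−BK = [0.4348 0.3478; -0.1304 -1.3043]
AᵀP(A−BK) = [0.6630 -0.3696; -0.3696 0.3043]
P' = Q + AᵀP(A−BK) = [5.6630 3.6304; 3.6304 4.3043]
tr(P') = 9.9674

9.9674


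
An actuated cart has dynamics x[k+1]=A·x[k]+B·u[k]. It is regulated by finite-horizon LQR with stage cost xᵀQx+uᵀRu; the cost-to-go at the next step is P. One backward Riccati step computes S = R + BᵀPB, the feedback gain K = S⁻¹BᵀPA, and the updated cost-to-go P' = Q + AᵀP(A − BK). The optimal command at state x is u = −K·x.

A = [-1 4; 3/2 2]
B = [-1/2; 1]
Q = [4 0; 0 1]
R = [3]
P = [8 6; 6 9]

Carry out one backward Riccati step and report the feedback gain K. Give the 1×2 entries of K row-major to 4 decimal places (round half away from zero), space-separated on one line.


0.8750 2.5000

BᵀP = [2.0000 6.0000]
S = R + BᵀPB = [3] + [5.0000] = [8.0000]
BᵀPA = [7.0000 20.0000]
K = S⁻¹·BᵀPA = [0.8750 2.5000]
A−BK = [-0.5625 5.2500; 0.6250 -0.5000]
AᵀP(A−BK) = [4.1250 1.5000; 1.5000 210.0000]
P' = Q + AᵀP(A−BK) = [8.1250 1.5000; 1.5000 211.0000]
tr(P') = 219.1250


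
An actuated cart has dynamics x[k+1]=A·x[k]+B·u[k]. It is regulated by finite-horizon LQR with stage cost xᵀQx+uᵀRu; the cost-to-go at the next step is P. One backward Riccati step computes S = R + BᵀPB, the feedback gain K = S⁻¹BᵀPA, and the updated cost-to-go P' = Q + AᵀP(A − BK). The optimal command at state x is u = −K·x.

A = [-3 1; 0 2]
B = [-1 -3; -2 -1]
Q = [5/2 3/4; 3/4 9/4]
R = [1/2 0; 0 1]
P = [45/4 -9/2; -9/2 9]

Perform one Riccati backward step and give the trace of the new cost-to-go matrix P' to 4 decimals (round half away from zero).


6.8289

BᵀP = [-2.2500 -13.5000; -29.2500 4.5000]
S = R + BᵀPB = [1/2 0; 0 1] + [29.2500 20.2500; 20.2500 83.2500] = [29.7500 20.2500; 20.2500 84.2500]
BᵀPA = [6.7500 -29.2500; 87.7500 -20.2500]
K = S⁻¹·BᵀPA = [-0.5764 -0.9799; 1.1801 -0.0048]
A−BK = [-0.0361 0.0056; 0.0274 0.0354]
AᵀP(A−BK) = [1.5890 0.2882; 0.2882 0.4900]
P' = Q + AᵀP(A−BK) = [4.0890 1.0382; 1.0382 2.7400]
tr(P') = 6.8289


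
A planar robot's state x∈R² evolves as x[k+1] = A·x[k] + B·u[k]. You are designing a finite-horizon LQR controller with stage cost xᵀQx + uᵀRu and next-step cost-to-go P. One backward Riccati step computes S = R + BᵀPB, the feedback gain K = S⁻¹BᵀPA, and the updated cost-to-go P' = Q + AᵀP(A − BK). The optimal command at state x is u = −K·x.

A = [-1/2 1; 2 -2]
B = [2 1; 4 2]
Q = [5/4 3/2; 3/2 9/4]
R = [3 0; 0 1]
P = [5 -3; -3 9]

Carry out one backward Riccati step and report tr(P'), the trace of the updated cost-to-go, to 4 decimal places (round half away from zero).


BᵀP = [-2.0000 30.0000; -1.0000 15.0000]
S = R + BᵀPB = [3 0; 0 1] + [116.0000 58.0000; 58.0000 29.0000] = [119.0000 58.0000; 58.0000 30.0000]
BᵀPA = [61.0000 -62.0000; 30.5000 -31.0000]
K = S⁻¹·BᵀPA = [0.2961 -0.3010; 0.4442 -0.4515]
A−BK = [-1.5364 2.0534; -0.0728 0.1068]
AᵀP(A−BK) = [11.6396 -15.3714; -15.3714 20.3447]
P' = Q + AᵀP(A−BK) = [12.8896 -13.8714; -13.8714 22.5947]
tr(P') = 35.4842

35.4842


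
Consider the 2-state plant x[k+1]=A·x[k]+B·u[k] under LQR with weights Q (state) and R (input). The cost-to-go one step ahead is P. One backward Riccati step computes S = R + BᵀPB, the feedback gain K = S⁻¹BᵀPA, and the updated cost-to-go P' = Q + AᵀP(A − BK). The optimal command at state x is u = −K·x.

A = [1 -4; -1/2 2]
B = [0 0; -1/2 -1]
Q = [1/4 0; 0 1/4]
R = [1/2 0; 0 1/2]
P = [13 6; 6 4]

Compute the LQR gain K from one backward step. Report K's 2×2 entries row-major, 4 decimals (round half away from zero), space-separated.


-0.3636 1.4545 -0.7273 2.9091

BᵀP = [-3.0000 -2.0000; -6.0000 -4.0000]
S = R + BᵀPB = [1/2 0; 0 1/2] + [1.0000 2.0000; 2.0000 4.0000] = [1.5000 2.0000; 2.0000 4.5000]
BᵀPA = [-2.0000 8.0000; -4.0000 16.0000]
K = S⁻¹·BᵀPA = [-0.3636 1.4545; -0.7273 2.9091]
A−BK = [1.0000 -4.0000; -1.4091 5.6364]
AᵀP(A−BK) = [4.3636 -17.4545; -17.4545 69.8182]
P' = Q + AᵀP(A−BK) = [4.6136 -17.4545; -17.4545 70.0682]
tr(P') = 74.6818


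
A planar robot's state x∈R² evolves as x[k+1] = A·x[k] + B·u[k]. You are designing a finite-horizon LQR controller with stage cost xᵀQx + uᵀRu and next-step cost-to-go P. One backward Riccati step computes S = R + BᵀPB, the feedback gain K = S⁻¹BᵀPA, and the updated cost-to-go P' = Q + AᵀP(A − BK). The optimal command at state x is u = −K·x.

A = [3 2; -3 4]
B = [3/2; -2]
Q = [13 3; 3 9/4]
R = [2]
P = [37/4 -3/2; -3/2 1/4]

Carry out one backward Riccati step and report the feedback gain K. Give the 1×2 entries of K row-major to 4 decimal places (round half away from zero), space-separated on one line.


BᵀP = [16.8750 -2.7500]
S = R + BᵀPB = [2] + [30.8125] = [32.8125]
BᵀPA = [58.8750 22.7500]
K = S⁻¹·BᵀPA = [1.7943 0.6933]
A−BK = [0.3086 0.9600; 0.5886 5.3867]
AᵀP(A−BK) = [6.8614 2.6800; 2.6800 1.2267]
P' = Q + AᵀP(A−BK) = [19.8614 5.6800; 5.6800 3.4767]
tr(P') = 23.3381

1.7943 0.6933


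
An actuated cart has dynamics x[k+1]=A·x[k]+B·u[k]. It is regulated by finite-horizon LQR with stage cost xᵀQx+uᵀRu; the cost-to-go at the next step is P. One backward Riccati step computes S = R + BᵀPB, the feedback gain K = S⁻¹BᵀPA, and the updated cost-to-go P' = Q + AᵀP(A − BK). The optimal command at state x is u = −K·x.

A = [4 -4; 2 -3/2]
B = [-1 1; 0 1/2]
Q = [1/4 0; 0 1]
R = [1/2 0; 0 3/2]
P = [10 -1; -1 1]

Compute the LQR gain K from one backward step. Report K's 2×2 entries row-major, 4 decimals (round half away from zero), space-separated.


-2.5193 2.6519 1.2155 -1.1215

BᵀP = [-10.0000 1.0000; 9.5000 -0.5000]
S = R + BᵀPB = [1/2 0; 0 3/2] + [10.0000 -9.5000; -9.5000 9.2500] = [10.5000 -9.5000; -9.5000 10.7500]
BᵀPA = [-38.0000 38.5000; 37.0000 -37.2500]
K = S⁻¹·BᵀPA = [-2.5193 2.6519; 1.2155 -1.1215]
A−BK = [0.2652 -0.2265; 1.3923 -0.9392]
AᵀP(A−BK) = [7.2928 -6.7293; -6.7293 6.3729]
P' = Q + AᵀP(A−BK) = [7.5428 -6.7293; -6.7293 7.3729]
tr(P') = 14.9157


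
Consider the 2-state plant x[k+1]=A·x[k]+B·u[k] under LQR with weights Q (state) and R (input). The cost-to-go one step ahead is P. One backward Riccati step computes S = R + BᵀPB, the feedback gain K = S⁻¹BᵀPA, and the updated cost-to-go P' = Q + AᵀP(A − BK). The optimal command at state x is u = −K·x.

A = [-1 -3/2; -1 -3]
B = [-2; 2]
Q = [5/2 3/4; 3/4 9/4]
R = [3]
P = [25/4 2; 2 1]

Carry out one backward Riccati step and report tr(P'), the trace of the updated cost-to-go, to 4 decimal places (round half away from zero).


BᵀP = [-8.5000 -2.0000]
S = R + BᵀPB = [3] + [13.0000] = [16.0000]
BᵀPA = [10.5000 18.7500]
K = S⁻¹·BᵀPA = [0.6563 1.1719]
A−BK = [0.3125 0.8438; -2.3125 -5.3438]
AᵀP(A−BK) = [4.3594 9.0703; 9.0703 19.0898]
P' = Q + AᵀP(A−BK) = [6.8594 9.8203; 9.8203 21.3398]
tr(P') = 28.1992

28.1992


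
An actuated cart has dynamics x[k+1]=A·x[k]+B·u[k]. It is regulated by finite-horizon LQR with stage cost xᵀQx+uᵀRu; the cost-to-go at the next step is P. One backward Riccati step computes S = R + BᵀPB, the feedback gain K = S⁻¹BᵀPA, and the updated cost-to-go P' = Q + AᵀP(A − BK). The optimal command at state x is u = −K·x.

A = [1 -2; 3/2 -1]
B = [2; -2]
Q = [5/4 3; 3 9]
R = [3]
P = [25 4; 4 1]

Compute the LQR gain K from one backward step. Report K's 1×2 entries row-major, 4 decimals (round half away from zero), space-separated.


BᵀP = [42.0000 6.0000]
S = R + BᵀPB = [3] + [72.0000] = [75.0000]
BᵀPA = [51.0000 -90.0000]
K = S⁻¹·BᵀPA = [0.6800 -1.2000]
A−BK = [-0.3600 0.4000; 2.8600 -3.4000]
AᵀP(A−BK) = [4.5700 -6.3000; -6.3000 9.0000]
P' = Q + AᵀP(A−BK) = [5.8200 -3.3000; -3.3000 18.0000]
tr(P') = 23.8200

0.6800 -1.2000


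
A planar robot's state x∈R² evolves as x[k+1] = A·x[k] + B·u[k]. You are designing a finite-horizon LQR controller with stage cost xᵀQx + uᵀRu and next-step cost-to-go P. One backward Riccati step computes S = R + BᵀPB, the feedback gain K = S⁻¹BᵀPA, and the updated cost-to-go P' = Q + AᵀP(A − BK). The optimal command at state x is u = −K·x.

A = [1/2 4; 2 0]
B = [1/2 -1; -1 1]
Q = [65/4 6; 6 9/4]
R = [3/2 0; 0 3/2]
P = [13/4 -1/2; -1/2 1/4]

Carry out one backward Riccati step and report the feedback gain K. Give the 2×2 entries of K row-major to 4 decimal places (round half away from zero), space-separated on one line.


BᵀP = [2.1250 -0.5000; -3.7500 0.7500]
S = R + BᵀPB = [3/2 0; 0 3/2] + [1.5625 -2.6250; -2.6250 4.5000] = [3.0625 -2.6250; -2.6250 6.0000]
BᵀPA = [0.0625 8.5000; -0.3750 -15.0000]
K = S⁻¹·BᵀPA = [-0.0531 1.0122; -0.0857 -2.0571]
A−BK = [0.4408 1.4367; 2.0327 3.0694]
AᵀP(A−BK) = [0.7837 1.6653; 1.6653 12.5388]
P' = Q + AᵀP(A−BK) = [17.0337 7.6653; 7.6653 14.7888]
tr(P') = 31.8224

-0.0531 1.0122 -0.0857 -2.0571


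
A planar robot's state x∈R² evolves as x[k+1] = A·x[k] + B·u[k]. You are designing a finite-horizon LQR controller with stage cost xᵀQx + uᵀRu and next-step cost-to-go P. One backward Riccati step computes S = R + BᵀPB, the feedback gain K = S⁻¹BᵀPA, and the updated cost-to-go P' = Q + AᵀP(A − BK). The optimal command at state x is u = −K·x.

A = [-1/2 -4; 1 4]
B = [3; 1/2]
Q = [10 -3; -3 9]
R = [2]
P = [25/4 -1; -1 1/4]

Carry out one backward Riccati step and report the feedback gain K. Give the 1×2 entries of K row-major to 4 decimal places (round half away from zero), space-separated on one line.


BᵀP = [18.2500 -2.8750]
S = R + BᵀPB = [2] + [53.3125] = [55.3125]
BᵀPA = [-12.0000 -84.5000]
K = S⁻¹·BᵀPA = [-0.2169 -1.5277]
A−BK = [0.1508 0.5831; 1.1085 4.7638]
AᵀP(A−BK) = [0.2091 1.1678; 1.1678 6.9107]
P' = Q + AᵀP(A−BK) = [10.2091 -1.8322; -1.8322 15.9107]
tr(P') = 26.1198

-0.2169 -1.5277


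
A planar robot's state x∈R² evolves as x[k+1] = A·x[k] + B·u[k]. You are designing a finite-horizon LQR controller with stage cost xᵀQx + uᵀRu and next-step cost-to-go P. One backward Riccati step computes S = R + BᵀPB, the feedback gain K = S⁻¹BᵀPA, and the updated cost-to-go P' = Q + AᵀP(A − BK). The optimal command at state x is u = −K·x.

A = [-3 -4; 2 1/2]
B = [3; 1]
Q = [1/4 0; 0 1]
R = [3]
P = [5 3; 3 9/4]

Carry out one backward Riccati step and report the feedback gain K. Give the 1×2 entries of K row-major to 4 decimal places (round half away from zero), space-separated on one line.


BᵀP = [18.0000 11.2500]
S = R + BᵀPB = [3] + [65.2500] = [68.2500]
BᵀPA = [-31.5000 -66.3750]
K = S⁻¹·BᵀPA = [-0.4615 -0.9725]
A−BK = [-1.6154 -1.0824; 2.4615 1.4725]
AᵀP(A−BK) = [3.4615 3.1154; 3.1154 4.0110]
P' = Q + AᵀP(A−BK) = [3.7115 3.1154; 3.1154 5.0110]
tr(P') = 8.7225

-0.4615 -0.9725


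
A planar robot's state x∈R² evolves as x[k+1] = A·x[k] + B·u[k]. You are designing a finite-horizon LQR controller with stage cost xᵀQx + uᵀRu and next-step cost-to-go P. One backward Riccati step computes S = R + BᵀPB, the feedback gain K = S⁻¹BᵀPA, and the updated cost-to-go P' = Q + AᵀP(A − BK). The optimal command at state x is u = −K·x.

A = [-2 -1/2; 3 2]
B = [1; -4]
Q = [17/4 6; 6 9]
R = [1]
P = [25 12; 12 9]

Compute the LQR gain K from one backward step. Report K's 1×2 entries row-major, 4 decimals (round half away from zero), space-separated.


BᵀP = [-23.0000 -24.0000]
S = R + BᵀPB = [1] + [73.0000] = [74.0000]
BᵀPA = [-26.0000 -36.5000]
K = S⁻¹·BᵀPA = [-0.3514 -0.4932]
A−BK = [-1.6486 -0.0068; 1.5946 0.0270]
AᵀP(A−BK) = [27.8649 0.1757; 0.1757 0.2466]
P' = Q + AᵀP(A−BK) = [32.1149 6.1757; 6.1757 9.2466]
tr(P') = 41.3615

-0.3514 -0.4932


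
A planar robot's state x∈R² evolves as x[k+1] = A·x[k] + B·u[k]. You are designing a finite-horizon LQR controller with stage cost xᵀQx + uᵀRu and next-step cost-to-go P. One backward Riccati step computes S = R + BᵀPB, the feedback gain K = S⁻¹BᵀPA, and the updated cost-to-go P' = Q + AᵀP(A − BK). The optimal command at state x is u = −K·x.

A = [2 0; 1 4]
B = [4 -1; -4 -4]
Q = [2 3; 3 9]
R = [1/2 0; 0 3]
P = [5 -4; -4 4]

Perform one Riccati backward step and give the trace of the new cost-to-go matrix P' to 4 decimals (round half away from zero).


BᵀP = [36.0000 -32.0000; 11.0000 -12.0000]
S = R + BᵀPB = [1/2 0; 0 3] + [272.0000 92.0000; 92.0000 37.0000] = [272.5000 92.0000; 92.0000 40.0000]
BᵀPA = [40.0000 -128.0000; 10.0000 -48.0000]
K = S⁻¹·BᵀPA = [0.2791 -0.2890; -0.3920 -0.5353]
A−BK = [0.4914 0.6207; 0.5484 0.7028]
AᵀP(A−BK) = [0.7545 0.9130; 0.9130 1.3136]
P' = Q + AᵀP(A−BK) = [2.7545 3.9130; 3.9130 10.3136]
tr(P') = 13.0681

13.0681


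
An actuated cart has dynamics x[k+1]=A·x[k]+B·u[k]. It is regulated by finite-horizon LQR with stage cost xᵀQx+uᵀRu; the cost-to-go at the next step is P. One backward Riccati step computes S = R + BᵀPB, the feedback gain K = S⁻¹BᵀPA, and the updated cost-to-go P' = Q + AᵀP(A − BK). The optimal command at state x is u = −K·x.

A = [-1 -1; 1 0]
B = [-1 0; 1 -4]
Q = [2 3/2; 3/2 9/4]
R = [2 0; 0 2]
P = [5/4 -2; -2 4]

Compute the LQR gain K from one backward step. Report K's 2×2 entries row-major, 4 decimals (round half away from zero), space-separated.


0.2072 0.1351 -0.2883 -0.0721

BᵀP = [-3.2500 6.0000; 8.0000 -16.0000]
S = R + BᵀPB = [2 0; 0 2] + [9.2500 -24.0000; -24.0000 64.0000] = [11.2500 -24.0000; -24.0000 66.0000]
BᵀPA = [9.2500 3.2500; -24.0000 -8.0000]
K = S⁻¹·BᵀPA = [0.2072 0.1351; -0.2883 -0.0721]
A−BK = [-0.7928 -0.8649; -0.3604 -0.4234]
AᵀP(A−BK) = [0.4144 0.2703; 0.2703 0.2342]
P' = Q + AᵀP(A−BK) = [2.4144 1.7703; 1.7703 2.4842]
tr(P') = 4.8986


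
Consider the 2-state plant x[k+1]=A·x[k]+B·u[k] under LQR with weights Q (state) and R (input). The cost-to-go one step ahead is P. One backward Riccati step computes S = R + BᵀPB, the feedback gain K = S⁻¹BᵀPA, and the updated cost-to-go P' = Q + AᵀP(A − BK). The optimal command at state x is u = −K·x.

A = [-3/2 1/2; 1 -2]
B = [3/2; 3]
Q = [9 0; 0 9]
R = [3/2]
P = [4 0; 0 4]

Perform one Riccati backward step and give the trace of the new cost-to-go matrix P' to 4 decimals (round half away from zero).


BᵀP = [6.0000 12.0000]
S = R + BᵀPB = [3/2] + [45.0000] = [46.5000]
BᵀPA = [3.0000 -21.0000]
K = S⁻¹·BᵀPA = [0.0645 -0.4516]
A−BK = [-1.5968 1.1774; 0.8065 -0.6452]
AᵀP(A−BK) = [12.8065 -9.6452; -9.6452 7.5161]
P' = Q + AᵀP(A−BK) = [21.8065 -9.6452; -9.6452 16.5161]
tr(P') = 38.3226

38.3226
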